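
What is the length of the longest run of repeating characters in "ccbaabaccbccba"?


Input: "ccbaabaccbccba"
Scanning for longest run:
  Position 1 ('c'): continues run of 'c', length=2
  Position 2 ('b'): new char, reset run to 1
  Position 3 ('a'): new char, reset run to 1
  Position 4 ('a'): continues run of 'a', length=2
  Position 5 ('b'): new char, reset run to 1
  Position 6 ('a'): new char, reset run to 1
  Position 7 ('c'): new char, reset run to 1
  Position 8 ('c'): continues run of 'c', length=2
  Position 9 ('b'): new char, reset run to 1
  Position 10 ('c'): new char, reset run to 1
  Position 11 ('c'): continues run of 'c', length=2
  Position 12 ('b'): new char, reset run to 1
  Position 13 ('a'): new char, reset run to 1
Longest run: 'c' with length 2

2


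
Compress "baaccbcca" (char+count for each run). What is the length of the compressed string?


Input: baaccbcca
Runs:
  'b' x 1 => "b1"
  'a' x 2 => "a2"
  'c' x 2 => "c2"
  'b' x 1 => "b1"
  'c' x 2 => "c2"
  'a' x 1 => "a1"
Compressed: "b1a2c2b1c2a1"
Compressed length: 12

12


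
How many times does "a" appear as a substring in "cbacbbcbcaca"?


Searching for "a" in "cbacbbcbcaca"
Scanning each position:
  Position 0: "c" => no
  Position 1: "b" => no
  Position 2: "a" => MATCH
  Position 3: "c" => no
  Position 4: "b" => no
  Position 5: "b" => no
  Position 6: "c" => no
  Position 7: "b" => no
  Position 8: "c" => no
  Position 9: "a" => MATCH
  Position 10: "c" => no
  Position 11: "a" => MATCH
Total occurrences: 3

3


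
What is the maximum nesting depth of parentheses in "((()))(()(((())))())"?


Input: "((()))(()(((())))())"
Tracking depth:
  Position 0 '(': depth becomes 1
  Position 1 '(': depth becomes 2
  Position 2 '(': depth becomes 3
  Position 3 ')': depth becomes 2
  Position 4 ')': depth becomes 1
  Position 5 ')': depth becomes 0
  Position 6 '(': depth becomes 1
  Position 7 '(': depth becomes 2
  Position 8 ')': depth becomes 1
  Position 9 '(': depth becomes 2
  Position 10 '(': depth becomes 3
  Position 11 '(': depth becomes 4
  Position 12 '(': depth becomes 5
  Position 13 ')': depth becomes 4
  Position 14 ')': depth becomes 3
  Position 15 ')': depth becomes 2
  Position 16 ')': depth becomes 1
  Position 17 '(': depth becomes 2
  Position 18 ')': depth becomes 1
  Position 19 ')': depth becomes 0
Maximum depth reached: 5

5


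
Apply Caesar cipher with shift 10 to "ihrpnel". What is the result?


Caesar cipher: shift "ihrpnel" by 10
  'i' (pos 8) + 10 = pos 18 = 's'
  'h' (pos 7) + 10 = pos 17 = 'r'
  'r' (pos 17) + 10 = pos 1 = 'b'
  'p' (pos 15) + 10 = pos 25 = 'z'
  'n' (pos 13) + 10 = pos 23 = 'x'
  'e' (pos 4) + 10 = pos 14 = 'o'
  'l' (pos 11) + 10 = pos 21 = 'v'
Result: srbzxov

srbzxov


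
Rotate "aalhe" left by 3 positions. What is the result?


Input: "aalhe", rotate left by 3
First 3 characters: "aal"
Remaining characters: "he"
Concatenate remaining + first: "he" + "aal" = "heaal"

heaal


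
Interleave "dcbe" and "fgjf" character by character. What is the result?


Interleaving "dcbe" and "fgjf":
  Position 0: 'd' from first, 'f' from second => "df"
  Position 1: 'c' from first, 'g' from second => "cg"
  Position 2: 'b' from first, 'j' from second => "bj"
  Position 3: 'e' from first, 'f' from second => "ef"
Result: dfcgbjef

dfcgbjef


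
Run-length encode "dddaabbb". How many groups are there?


Input: dddaabbb
Scanning for consecutive runs:
  Group 1: 'd' x 3 (positions 0-2)
  Group 2: 'a' x 2 (positions 3-4)
  Group 3: 'b' x 3 (positions 5-7)
Total groups: 3

3


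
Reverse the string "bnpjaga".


Input: bnpjaga
Reading characters right to left:
  Position 6: 'a'
  Position 5: 'g'
  Position 4: 'a'
  Position 3: 'j'
  Position 2: 'p'
  Position 1: 'n'
  Position 0: 'b'
Reversed: agajpnb

agajpnb


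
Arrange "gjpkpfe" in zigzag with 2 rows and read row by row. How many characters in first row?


Zigzag "gjpkpfe" into 2 rows:
Placing characters:
  'g' => row 0
  'j' => row 1
  'p' => row 0
  'k' => row 1
  'p' => row 0
  'f' => row 1
  'e' => row 0
Rows:
  Row 0: "gppe"
  Row 1: "jkf"
First row length: 4

4


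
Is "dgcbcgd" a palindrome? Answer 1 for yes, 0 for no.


Input: dgcbcgd
Reversed: dgcbcgd
  Compare pos 0 ('d') with pos 6 ('d'): match
  Compare pos 1 ('g') with pos 5 ('g'): match
  Compare pos 2 ('c') with pos 4 ('c'): match
Result: palindrome

1


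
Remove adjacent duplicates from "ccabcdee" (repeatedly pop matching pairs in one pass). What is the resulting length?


Input: ccabcdee
Stack-based adjacent duplicate removal:
  Read 'c': push. Stack: c
  Read 'c': matches stack top 'c' => pop. Stack: (empty)
  Read 'a': push. Stack: a
  Read 'b': push. Stack: ab
  Read 'c': push. Stack: abc
  Read 'd': push. Stack: abcd
  Read 'e': push. Stack: abcde
  Read 'e': matches stack top 'e' => pop. Stack: abcd
Final stack: "abcd" (length 4)

4


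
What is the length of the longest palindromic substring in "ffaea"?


Input: "ffaea"
Checking substrings for palindromes:
  [2:5] "aea" (len 3) => palindrome
  [0:2] "ff" (len 2) => palindrome
Longest palindromic substring: "aea" with length 3

3


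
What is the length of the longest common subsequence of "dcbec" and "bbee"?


LCS of "dcbec" and "bbee"
DP table:
           b    b    e    e
      0    0    0    0    0
  d   0    0    0    0    0
  c   0    0    0    0    0
  b   0    1    1    1    1
  e   0    1    1    2    2
  c   0    1    1    2    2
LCS length = dp[5][4] = 2

2


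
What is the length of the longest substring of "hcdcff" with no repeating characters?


Input: "hcdcff"
Sliding window (track last position of each char):
  Position 0 ('h'): window [0,0] length 1 -- new best
  Position 1 ('c'): window [0,1] length 2 -- new best
  Position 2 ('d'): window [0,2] length 3 -- new best
  Position 3 ('c'): repeat (last at 1), move window start to 2
  Position 3 ('c'): window [2,3] length 2
  Position 4 ('f'): window [2,4] length 3
  Position 5 ('f'): repeat (last at 4), move window start to 5
  Position 5 ('f'): window [5,5] length 1
Longest substring with no repeats: "hcd" with length 3

3


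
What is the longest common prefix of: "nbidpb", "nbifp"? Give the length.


Words: nbidpb, nbifp
  Position 0: all 'n' => match
  Position 1: all 'b' => match
  Position 2: all 'i' => match
  Position 3: ('d', 'f') => mismatch, stop
LCP = "nbi" (length 3)

3


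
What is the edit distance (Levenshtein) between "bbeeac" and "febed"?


Computing edit distance: "bbeeac" -> "febed"
DP table:
           f    e    b    e    d
      0    1    2    3    4    5
  b   1    1    2    2    3    4
  b   2    2    2    2    3    4
  e   3    3    2    3    2    3
  e   4    4    3    3    3    3
  a   5    5    4    4    4    4
  c   6    6    5    5    5    5
Edit distance = dp[6][5] = 5

5


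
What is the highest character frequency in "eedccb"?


Input: eedccb
Character counts:
  'b': 1
  'c': 2
  'd': 1
  'e': 2
Maximum frequency: 2

2


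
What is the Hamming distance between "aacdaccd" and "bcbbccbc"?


Comparing "aacdaccd" and "bcbbccbc" position by position:
  Position 0: 'a' vs 'b' => differ
  Position 1: 'a' vs 'c' => differ
  Position 2: 'c' vs 'b' => differ
  Position 3: 'd' vs 'b' => differ
  Position 4: 'a' vs 'c' => differ
  Position 5: 'c' vs 'c' => same
  Position 6: 'c' vs 'b' => differ
  Position 7: 'd' vs 'c' => differ
Total differences (Hamming distance): 7

7


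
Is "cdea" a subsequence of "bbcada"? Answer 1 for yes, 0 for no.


Check if "cdea" is a subsequence of "bbcada"
Greedy scan:
  Position 0 ('b'): no match needed
  Position 1 ('b'): no match needed
  Position 2 ('c'): matches sub[0] = 'c'
  Position 3 ('a'): no match needed
  Position 4 ('d'): matches sub[1] = 'd'
  Position 5 ('a'): no match needed
Only matched 2/4 characters => not a subsequence

0


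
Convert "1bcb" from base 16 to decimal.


Input: "1bcb" in base 16
Positional expansion:
  Digit '1' (value 1) x 16^3 = 4096
  Digit 'b' (value 11) x 16^2 = 2816
  Digit 'c' (value 12) x 16^1 = 192
  Digit 'b' (value 11) x 16^0 = 11
Sum = 7115

7115


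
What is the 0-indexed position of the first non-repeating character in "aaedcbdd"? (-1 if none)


Input: aaedcbdd
Character frequencies:
  'a': 2
  'b': 1
  'c': 1
  'd': 3
  'e': 1
Scanning left to right for freq == 1:
  Position 0 ('a'): freq=2, skip
  Position 1 ('a'): freq=2, skip
  Position 2 ('e'): unique! => answer = 2

2


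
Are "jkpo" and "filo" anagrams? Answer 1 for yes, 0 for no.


Strings: "jkpo", "filo"
Sorted first:  jkop
Sorted second: filo
Differ at position 0: 'j' vs 'f' => not anagrams

0


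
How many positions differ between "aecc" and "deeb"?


Comparing "aecc" and "deeb" position by position:
  Position 0: 'a' vs 'd' => DIFFER
  Position 1: 'e' vs 'e' => same
  Position 2: 'c' vs 'e' => DIFFER
  Position 3: 'c' vs 'b' => DIFFER
Positions that differ: 3

3


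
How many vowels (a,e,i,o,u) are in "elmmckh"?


Input: elmmckh
Checking each character:
  'e' at position 0: vowel (running total: 1)
  'l' at position 1: consonant
  'm' at position 2: consonant
  'm' at position 3: consonant
  'c' at position 4: consonant
  'k' at position 5: consonant
  'h' at position 6: consonant
Total vowels: 1

1


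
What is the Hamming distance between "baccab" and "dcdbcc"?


Comparing "baccab" and "dcdbcc" position by position:
  Position 0: 'b' vs 'd' => differ
  Position 1: 'a' vs 'c' => differ
  Position 2: 'c' vs 'd' => differ
  Position 3: 'c' vs 'b' => differ
  Position 4: 'a' vs 'c' => differ
  Position 5: 'b' vs 'c' => differ
Total differences (Hamming distance): 6

6


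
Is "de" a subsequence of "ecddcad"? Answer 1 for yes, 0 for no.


Check if "de" is a subsequence of "ecddcad"
Greedy scan:
  Position 0 ('e'): no match needed
  Position 1 ('c'): no match needed
  Position 2 ('d'): matches sub[0] = 'd'
  Position 3 ('d'): no match needed
  Position 4 ('c'): no match needed
  Position 5 ('a'): no match needed
  Position 6 ('d'): no match needed
Only matched 1/2 characters => not a subsequence

0


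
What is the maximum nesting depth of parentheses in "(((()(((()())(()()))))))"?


Input: "(((()(((()())(()()))))))"
Tracking depth:
  Position 0 '(': depth becomes 1
  Position 1 '(': depth becomes 2
  Position 2 '(': depth becomes 3
  Position 3 '(': depth becomes 4
  Position 4 ')': depth becomes 3
  Position 5 '(': depth becomes 4
  Position 6 '(': depth becomes 5
  Position 7 '(': depth becomes 6
  Position 8 '(': depth becomes 7
  Position 9 ')': depth becomes 6
  Position 10 '(': depth becomes 7
  Position 11 ')': depth becomes 6
  Position 12 ')': depth becomes 5
  Position 13 '(': depth becomes 6
  Position 14 '(': depth becomes 7
  Position 15 ')': depth becomes 6
  Position 16 '(': depth becomes 7
  Position 17 ')': depth becomes 6
  Position 18 ')': depth becomes 5
  Position 19 ')': depth becomes 4
  Position 20 ')': depth becomes 3
  Position 21 ')': depth becomes 2
  Position 22 ')': depth becomes 1
  Position 23 ')': depth becomes 0
Maximum depth reached: 7

7


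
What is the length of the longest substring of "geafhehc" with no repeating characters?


Input: "geafhehc"
Sliding window (track last position of each char):
  Position 0 ('g'): window [0,0] length 1 -- new best
  Position 1 ('e'): window [0,1] length 2 -- new best
  Position 2 ('a'): window [0,2] length 3 -- new best
  Position 3 ('f'): window [0,3] length 4 -- new best
  Position 4 ('h'): window [0,4] length 5 -- new best
  Position 5 ('e'): repeat (last at 1), move window start to 2
  Position 5 ('e'): window [2,5] length 4
  Position 6 ('h'): repeat (last at 4), move window start to 5
  Position 6 ('h'): window [5,6] length 2
  Position 7 ('c'): window [5,7] length 3
Longest substring with no repeats: "geafh" with length 5

5


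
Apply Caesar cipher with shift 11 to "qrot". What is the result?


Caesar cipher: shift "qrot" by 11
  'q' (pos 16) + 11 = pos 1 = 'b'
  'r' (pos 17) + 11 = pos 2 = 'c'
  'o' (pos 14) + 11 = pos 25 = 'z'
  't' (pos 19) + 11 = pos 4 = 'e'
Result: bcze

bcze


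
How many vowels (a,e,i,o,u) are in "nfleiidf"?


Input: nfleiidf
Checking each character:
  'n' at position 0: consonant
  'f' at position 1: consonant
  'l' at position 2: consonant
  'e' at position 3: vowel (running total: 1)
  'i' at position 4: vowel (running total: 2)
  'i' at position 5: vowel (running total: 3)
  'd' at position 6: consonant
  'f' at position 7: consonant
Total vowels: 3

3


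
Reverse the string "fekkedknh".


Input: fekkedknh
Reading characters right to left:
  Position 8: 'h'
  Position 7: 'n'
  Position 6: 'k'
  Position 5: 'd'
  Position 4: 'e'
  Position 3: 'k'
  Position 2: 'k'
  Position 1: 'e'
  Position 0: 'f'
Reversed: hnkdekkef

hnkdekkef


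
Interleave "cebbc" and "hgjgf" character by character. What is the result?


Interleaving "cebbc" and "hgjgf":
  Position 0: 'c' from first, 'h' from second => "ch"
  Position 1: 'e' from first, 'g' from second => "eg"
  Position 2: 'b' from first, 'j' from second => "bj"
  Position 3: 'b' from first, 'g' from second => "bg"
  Position 4: 'c' from first, 'f' from second => "cf"
Result: chegbjbgcf

chegbjbgcf


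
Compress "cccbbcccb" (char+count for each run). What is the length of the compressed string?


Input: cccbbcccb
Runs:
  'c' x 3 => "c3"
  'b' x 2 => "b2"
  'c' x 3 => "c3"
  'b' x 1 => "b1"
Compressed: "c3b2c3b1"
Compressed length: 8

8


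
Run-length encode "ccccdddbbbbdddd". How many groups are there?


Input: ccccdddbbbbdddd
Scanning for consecutive runs:
  Group 1: 'c' x 4 (positions 0-3)
  Group 2: 'd' x 3 (positions 4-6)
  Group 3: 'b' x 4 (positions 7-10)
  Group 4: 'd' x 4 (positions 11-14)
Total groups: 4

4


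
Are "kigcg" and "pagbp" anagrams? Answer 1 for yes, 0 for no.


Strings: "kigcg", "pagbp"
Sorted first:  cggik
Sorted second: abgpp
Differ at position 0: 'c' vs 'a' => not anagrams

0


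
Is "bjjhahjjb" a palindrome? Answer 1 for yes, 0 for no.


Input: bjjhahjjb
Reversed: bjjhahjjb
  Compare pos 0 ('b') with pos 8 ('b'): match
  Compare pos 1 ('j') with pos 7 ('j'): match
  Compare pos 2 ('j') with pos 6 ('j'): match
  Compare pos 3 ('h') with pos 5 ('h'): match
Result: palindrome

1


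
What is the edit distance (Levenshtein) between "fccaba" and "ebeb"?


Computing edit distance: "fccaba" -> "ebeb"
DP table:
           e    b    e    b
      0    1    2    3    4
  f   1    1    2    3    4
  c   2    2    2    3    4
  c   3    3    3    3    4
  a   4    4    4    4    4
  b   5    5    4    5    4
  a   6    6    5    5    5
Edit distance = dp[6][4] = 5

5


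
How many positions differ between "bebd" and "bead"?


Comparing "bebd" and "bead" position by position:
  Position 0: 'b' vs 'b' => same
  Position 1: 'e' vs 'e' => same
  Position 2: 'b' vs 'a' => DIFFER
  Position 3: 'd' vs 'd' => same
Positions that differ: 1

1


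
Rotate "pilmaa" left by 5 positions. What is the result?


Input: "pilmaa", rotate left by 5
First 5 characters: "pilma"
Remaining characters: "a"
Concatenate remaining + first: "a" + "pilma" = "apilma"

apilma


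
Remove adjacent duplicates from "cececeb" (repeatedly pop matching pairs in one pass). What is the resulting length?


Input: cececeb
Stack-based adjacent duplicate removal:
  Read 'c': push. Stack: c
  Read 'e': push. Stack: ce
  Read 'c': push. Stack: cec
  Read 'e': push. Stack: cece
  Read 'c': push. Stack: cecec
  Read 'e': push. Stack: cecece
  Read 'b': push. Stack: cececeb
Final stack: "cececeb" (length 7)

7


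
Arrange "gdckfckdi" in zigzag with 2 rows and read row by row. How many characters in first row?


Zigzag "gdckfckdi" into 2 rows:
Placing characters:
  'g' => row 0
  'd' => row 1
  'c' => row 0
  'k' => row 1
  'f' => row 0
  'c' => row 1
  'k' => row 0
  'd' => row 1
  'i' => row 0
Rows:
  Row 0: "gcfki"
  Row 1: "dkcd"
First row length: 5

5


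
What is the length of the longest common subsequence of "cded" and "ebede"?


LCS of "cded" and "ebede"
DP table:
           e    b    e    d    e
      0    0    0    0    0    0
  c   0    0    0    0    0    0
  d   0    0    0    0    1    1
  e   0    1    1    1    1    2
  d   0    1    1    1    2    2
LCS length = dp[4][5] = 2

2


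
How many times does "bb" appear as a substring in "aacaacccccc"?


Searching for "bb" in "aacaacccccc"
Scanning each position:
  Position 0: "aa" => no
  Position 1: "ac" => no
  Position 2: "ca" => no
  Position 3: "aa" => no
  Position 4: "ac" => no
  Position 5: "cc" => no
  Position 6: "cc" => no
  Position 7: "cc" => no
  Position 8: "cc" => no
  Position 9: "cc" => no
Total occurrences: 0

0


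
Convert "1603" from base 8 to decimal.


Input: "1603" in base 8
Positional expansion:
  Digit '1' (value 1) x 8^3 = 512
  Digit '6' (value 6) x 8^2 = 384
  Digit '0' (value 0) x 8^1 = 0
  Digit '3' (value 3) x 8^0 = 3
Sum = 899

899


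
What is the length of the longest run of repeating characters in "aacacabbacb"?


Input: "aacacabbacb"
Scanning for longest run:
  Position 1 ('a'): continues run of 'a', length=2
  Position 2 ('c'): new char, reset run to 1
  Position 3 ('a'): new char, reset run to 1
  Position 4 ('c'): new char, reset run to 1
  Position 5 ('a'): new char, reset run to 1
  Position 6 ('b'): new char, reset run to 1
  Position 7 ('b'): continues run of 'b', length=2
  Position 8 ('a'): new char, reset run to 1
  Position 9 ('c'): new char, reset run to 1
  Position 10 ('b'): new char, reset run to 1
Longest run: 'a' with length 2

2


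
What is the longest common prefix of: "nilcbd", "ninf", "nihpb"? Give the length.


Words: nilcbd, ninf, nihpb
  Position 0: all 'n' => match
  Position 1: all 'i' => match
  Position 2: ('l', 'n', 'h') => mismatch, stop
LCP = "ni" (length 2)

2


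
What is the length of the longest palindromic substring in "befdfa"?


Input: "befdfa"
Checking substrings for palindromes:
  [2:5] "fdf" (len 3) => palindrome
Longest palindromic substring: "fdf" with length 3

3


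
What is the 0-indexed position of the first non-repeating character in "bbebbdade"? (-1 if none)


Input: bbebbdade
Character frequencies:
  'a': 1
  'b': 4
  'd': 2
  'e': 2
Scanning left to right for freq == 1:
  Position 0 ('b'): freq=4, skip
  Position 1 ('b'): freq=4, skip
  Position 2 ('e'): freq=2, skip
  Position 3 ('b'): freq=4, skip
  Position 4 ('b'): freq=4, skip
  Position 5 ('d'): freq=2, skip
  Position 6 ('a'): unique! => answer = 6

6


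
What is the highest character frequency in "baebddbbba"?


Input: baebddbbba
Character counts:
  'a': 2
  'b': 5
  'd': 2
  'e': 1
Maximum frequency: 5

5


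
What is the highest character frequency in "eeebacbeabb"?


Input: eeebacbeabb
Character counts:
  'a': 2
  'b': 4
  'c': 1
  'e': 4
Maximum frequency: 4

4


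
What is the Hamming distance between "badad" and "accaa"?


Comparing "badad" and "accaa" position by position:
  Position 0: 'b' vs 'a' => differ
  Position 1: 'a' vs 'c' => differ
  Position 2: 'd' vs 'c' => differ
  Position 3: 'a' vs 'a' => same
  Position 4: 'd' vs 'a' => differ
Total differences (Hamming distance): 4

4


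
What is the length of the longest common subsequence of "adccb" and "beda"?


LCS of "adccb" and "beda"
DP table:
           b    e    d    a
      0    0    0    0    0
  a   0    0    0    0    1
  d   0    0    0    1    1
  c   0    0    0    1    1
  c   0    0    0    1    1
  b   0    1    1    1    1
LCS length = dp[5][4] = 1

1


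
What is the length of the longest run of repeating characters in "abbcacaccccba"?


Input: "abbcacaccccba"
Scanning for longest run:
  Position 1 ('b'): new char, reset run to 1
  Position 2 ('b'): continues run of 'b', length=2
  Position 3 ('c'): new char, reset run to 1
  Position 4 ('a'): new char, reset run to 1
  Position 5 ('c'): new char, reset run to 1
  Position 6 ('a'): new char, reset run to 1
  Position 7 ('c'): new char, reset run to 1
  Position 8 ('c'): continues run of 'c', length=2
  Position 9 ('c'): continues run of 'c', length=3
  Position 10 ('c'): continues run of 'c', length=4
  Position 11 ('b'): new char, reset run to 1
  Position 12 ('a'): new char, reset run to 1
Longest run: 'c' with length 4

4


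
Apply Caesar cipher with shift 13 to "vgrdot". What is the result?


Caesar cipher: shift "vgrdot" by 13
  'v' (pos 21) + 13 = pos 8 = 'i'
  'g' (pos 6) + 13 = pos 19 = 't'
  'r' (pos 17) + 13 = pos 4 = 'e'
  'd' (pos 3) + 13 = pos 16 = 'q'
  'o' (pos 14) + 13 = pos 1 = 'b'
  't' (pos 19) + 13 = pos 6 = 'g'
Result: iteqbg

iteqbg


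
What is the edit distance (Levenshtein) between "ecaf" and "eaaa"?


Computing edit distance: "ecaf" -> "eaaa"
DP table:
           e    a    a    a
      0    1    2    3    4
  e   1    0    1    2    3
  c   2    1    1    2    3
  a   3    2    1    1    2
  f   4    3    2    2    2
Edit distance = dp[4][4] = 2

2


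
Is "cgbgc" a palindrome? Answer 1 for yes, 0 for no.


Input: cgbgc
Reversed: cgbgc
  Compare pos 0 ('c') with pos 4 ('c'): match
  Compare pos 1 ('g') with pos 3 ('g'): match
Result: palindrome

1


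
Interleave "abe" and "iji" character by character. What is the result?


Interleaving "abe" and "iji":
  Position 0: 'a' from first, 'i' from second => "ai"
  Position 1: 'b' from first, 'j' from second => "bj"
  Position 2: 'e' from first, 'i' from second => "ei"
Result: aibjei

aibjei


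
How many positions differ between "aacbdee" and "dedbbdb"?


Comparing "aacbdee" and "dedbbdb" position by position:
  Position 0: 'a' vs 'd' => DIFFER
  Position 1: 'a' vs 'e' => DIFFER
  Position 2: 'c' vs 'd' => DIFFER
  Position 3: 'b' vs 'b' => same
  Position 4: 'd' vs 'b' => DIFFER
  Position 5: 'e' vs 'd' => DIFFER
  Position 6: 'e' vs 'b' => DIFFER
Positions that differ: 6

6


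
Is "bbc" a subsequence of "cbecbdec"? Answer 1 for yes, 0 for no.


Check if "bbc" is a subsequence of "cbecbdec"
Greedy scan:
  Position 0 ('c'): no match needed
  Position 1 ('b'): matches sub[0] = 'b'
  Position 2 ('e'): no match needed
  Position 3 ('c'): no match needed
  Position 4 ('b'): matches sub[1] = 'b'
  Position 5 ('d'): no match needed
  Position 6 ('e'): no match needed
  Position 7 ('c'): matches sub[2] = 'c'
All 3 characters matched => is a subsequence

1


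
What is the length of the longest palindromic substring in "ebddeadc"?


Input: "ebddeadc"
Checking substrings for palindromes:
  [2:4] "dd" (len 2) => palindrome
Longest palindromic substring: "dd" with length 2

2


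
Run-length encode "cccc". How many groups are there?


Input: cccc
Scanning for consecutive runs:
  Group 1: 'c' x 4 (positions 0-3)
Total groups: 1

1


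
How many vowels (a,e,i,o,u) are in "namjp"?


Input: namjp
Checking each character:
  'n' at position 0: consonant
  'a' at position 1: vowel (running total: 1)
  'm' at position 2: consonant
  'j' at position 3: consonant
  'p' at position 4: consonant
Total vowels: 1

1


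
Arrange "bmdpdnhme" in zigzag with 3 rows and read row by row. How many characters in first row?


Zigzag "bmdpdnhme" into 3 rows:
Placing characters:
  'b' => row 0
  'm' => row 1
  'd' => row 2
  'p' => row 1
  'd' => row 0
  'n' => row 1
  'h' => row 2
  'm' => row 1
  'e' => row 0
Rows:
  Row 0: "bde"
  Row 1: "mpnm"
  Row 2: "dh"
First row length: 3

3


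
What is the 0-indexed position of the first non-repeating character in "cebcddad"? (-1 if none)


Input: cebcddad
Character frequencies:
  'a': 1
  'b': 1
  'c': 2
  'd': 3
  'e': 1
Scanning left to right for freq == 1:
  Position 0 ('c'): freq=2, skip
  Position 1 ('e'): unique! => answer = 1

1


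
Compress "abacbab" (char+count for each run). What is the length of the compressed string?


Input: abacbab
Runs:
  'a' x 1 => "a1"
  'b' x 1 => "b1"
  'a' x 1 => "a1"
  'c' x 1 => "c1"
  'b' x 1 => "b1"
  'a' x 1 => "a1"
  'b' x 1 => "b1"
Compressed: "a1b1a1c1b1a1b1"
Compressed length: 14

14


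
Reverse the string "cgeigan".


Input: cgeigan
Reading characters right to left:
  Position 6: 'n'
  Position 5: 'a'
  Position 4: 'g'
  Position 3: 'i'
  Position 2: 'e'
  Position 1: 'g'
  Position 0: 'c'
Reversed: nagiegc

nagiegc


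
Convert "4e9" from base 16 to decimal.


Input: "4e9" in base 16
Positional expansion:
  Digit '4' (value 4) x 16^2 = 1024
  Digit 'e' (value 14) x 16^1 = 224
  Digit '9' (value 9) x 16^0 = 9
Sum = 1257

1257


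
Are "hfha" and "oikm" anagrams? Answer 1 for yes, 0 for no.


Strings: "hfha", "oikm"
Sorted first:  afhh
Sorted second: ikmo
Differ at position 0: 'a' vs 'i' => not anagrams

0


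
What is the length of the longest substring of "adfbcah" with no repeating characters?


Input: "adfbcah"
Sliding window (track last position of each char):
  Position 0 ('a'): window [0,0] length 1 -- new best
  Position 1 ('d'): window [0,1] length 2 -- new best
  Position 2 ('f'): window [0,2] length 3 -- new best
  Position 3 ('b'): window [0,3] length 4 -- new best
  Position 4 ('c'): window [0,4] length 5 -- new best
  Position 5 ('a'): repeat (last at 0), move window start to 1
  Position 5 ('a'): window [1,5] length 5
  Position 6 ('h'): window [1,6] length 6 -- new best
Longest substring with no repeats: "dfbcah" with length 6

6


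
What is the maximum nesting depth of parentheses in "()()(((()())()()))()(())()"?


Input: "()()(((()())()()))()(())()"
Tracking depth:
  Position 0 '(': depth becomes 1
  Position 1 ')': depth becomes 0
  Position 2 '(': depth becomes 1
  Position 3 ')': depth becomes 0
  Position 4 '(': depth becomes 1
  Position 5 '(': depth becomes 2
  Position 6 '(': depth becomes 3
  Position 7 '(': depth becomes 4
  Position 8 ')': depth becomes 3
  Position 9 '(': depth becomes 4
  Position 10 ')': depth becomes 3
  Position 11 ')': depth becomes 2
  Position 12 '(': depth becomes 3
  Position 13 ')': depth becomes 2
  Position 14 '(': depth becomes 3
  Position 15 ')': depth becomes 2
  Position 16 ')': depth becomes 1
  Position 17 ')': depth becomes 0
  Position 18 '(': depth becomes 1
  Position 19 ')': depth becomes 0
  Position 20 '(': depth becomes 1
  Position 21 '(': depth becomes 2
  Position 22 ')': depth becomes 1
  Position 23 ')': depth becomes 0
  Position 24 '(': depth becomes 1
  Position 25 ')': depth becomes 0
Maximum depth reached: 4

4


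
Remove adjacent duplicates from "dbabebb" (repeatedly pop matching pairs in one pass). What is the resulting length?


Input: dbabebb
Stack-based adjacent duplicate removal:
  Read 'd': push. Stack: d
  Read 'b': push. Stack: db
  Read 'a': push. Stack: dba
  Read 'b': push. Stack: dbab
  Read 'e': push. Stack: dbabe
  Read 'b': push. Stack: dbabeb
  Read 'b': matches stack top 'b' => pop. Stack: dbabe
Final stack: "dbabe" (length 5)

5


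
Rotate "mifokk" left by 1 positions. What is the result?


Input: "mifokk", rotate left by 1
First 1 characters: "m"
Remaining characters: "ifokk"
Concatenate remaining + first: "ifokk" + "m" = "ifokkm"

ifokkm


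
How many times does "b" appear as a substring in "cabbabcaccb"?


Searching for "b" in "cabbabcaccb"
Scanning each position:
  Position 0: "c" => no
  Position 1: "a" => no
  Position 2: "b" => MATCH
  Position 3: "b" => MATCH
  Position 4: "a" => no
  Position 5: "b" => MATCH
  Position 6: "c" => no
  Position 7: "a" => no
  Position 8: "c" => no
  Position 9: "c" => no
  Position 10: "b" => MATCH
Total occurrences: 4

4


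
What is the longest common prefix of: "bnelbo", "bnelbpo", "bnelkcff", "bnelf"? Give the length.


Words: bnelbo, bnelbpo, bnelkcff, bnelf
  Position 0: all 'b' => match
  Position 1: all 'n' => match
  Position 2: all 'e' => match
  Position 3: all 'l' => match
  Position 4: ('b', 'b', 'k', 'f') => mismatch, stop
LCP = "bnel" (length 4)

4


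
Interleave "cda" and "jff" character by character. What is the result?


Interleaving "cda" and "jff":
  Position 0: 'c' from first, 'j' from second => "cj"
  Position 1: 'd' from first, 'f' from second => "df"
  Position 2: 'a' from first, 'f' from second => "af"
Result: cjdfaf

cjdfaf


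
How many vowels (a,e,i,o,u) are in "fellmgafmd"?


Input: fellmgafmd
Checking each character:
  'f' at position 0: consonant
  'e' at position 1: vowel (running total: 1)
  'l' at position 2: consonant
  'l' at position 3: consonant
  'm' at position 4: consonant
  'g' at position 5: consonant
  'a' at position 6: vowel (running total: 2)
  'f' at position 7: consonant
  'm' at position 8: consonant
  'd' at position 9: consonant
Total vowels: 2

2


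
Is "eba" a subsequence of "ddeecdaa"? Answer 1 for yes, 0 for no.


Check if "eba" is a subsequence of "ddeecdaa"
Greedy scan:
  Position 0 ('d'): no match needed
  Position 1 ('d'): no match needed
  Position 2 ('e'): matches sub[0] = 'e'
  Position 3 ('e'): no match needed
  Position 4 ('c'): no match needed
  Position 5 ('d'): no match needed
  Position 6 ('a'): no match needed
  Position 7 ('a'): no match needed
Only matched 1/3 characters => not a subsequence

0


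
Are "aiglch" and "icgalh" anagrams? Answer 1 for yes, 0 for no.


Strings: "aiglch", "icgalh"
Sorted first:  acghil
Sorted second: acghil
Sorted forms match => anagrams

1


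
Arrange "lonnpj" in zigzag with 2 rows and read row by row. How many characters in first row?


Zigzag "lonnpj" into 2 rows:
Placing characters:
  'l' => row 0
  'o' => row 1
  'n' => row 0
  'n' => row 1
  'p' => row 0
  'j' => row 1
Rows:
  Row 0: "lnp"
  Row 1: "onj"
First row length: 3

3


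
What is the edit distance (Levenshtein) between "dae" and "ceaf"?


Computing edit distance: "dae" -> "ceaf"
DP table:
           c    e    a    f
      0    1    2    3    4
  d   1    1    2    3    4
  a   2    2    2    2    3
  e   3    3    2    3    3
Edit distance = dp[3][4] = 3

3


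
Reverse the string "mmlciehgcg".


Input: mmlciehgcg
Reading characters right to left:
  Position 9: 'g'
  Position 8: 'c'
  Position 7: 'g'
  Position 6: 'h'
  Position 5: 'e'
  Position 4: 'i'
  Position 3: 'c'
  Position 2: 'l'
  Position 1: 'm'
  Position 0: 'm'
Reversed: gcgheiclmm

gcgheiclmm


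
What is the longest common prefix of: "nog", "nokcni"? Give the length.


Words: nog, nokcni
  Position 0: all 'n' => match
  Position 1: all 'o' => match
  Position 2: ('g', 'k') => mismatch, stop
LCP = "no" (length 2)

2


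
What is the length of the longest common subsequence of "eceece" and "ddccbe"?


LCS of "eceece" and "ddccbe"
DP table:
           d    d    c    c    b    e
      0    0    0    0    0    0    0
  e   0    0    0    0    0    0    1
  c   0    0    0    1    1    1    1
  e   0    0    0    1    1    1    2
  e   0    0    0    1    1    1    2
  c   0    0    0    1    2    2    2
  e   0    0    0    1    2    2    3
LCS length = dp[6][6] = 3

3


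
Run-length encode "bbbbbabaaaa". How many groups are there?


Input: bbbbbabaaaa
Scanning for consecutive runs:
  Group 1: 'b' x 5 (positions 0-4)
  Group 2: 'a' x 1 (positions 5-5)
  Group 3: 'b' x 1 (positions 6-6)
  Group 4: 'a' x 4 (positions 7-10)
Total groups: 4

4


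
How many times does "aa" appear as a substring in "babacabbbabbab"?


Searching for "aa" in "babacabbbabbab"
Scanning each position:
  Position 0: "ba" => no
  Position 1: "ab" => no
  Position 2: "ba" => no
  Position 3: "ac" => no
  Position 4: "ca" => no
  Position 5: "ab" => no
  Position 6: "bb" => no
  Position 7: "bb" => no
  Position 8: "ba" => no
  Position 9: "ab" => no
  Position 10: "bb" => no
  Position 11: "ba" => no
  Position 12: "ab" => no
Total occurrences: 0

0


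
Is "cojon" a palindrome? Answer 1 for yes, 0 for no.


Input: cojon
Reversed: nojoc
  Compare pos 0 ('c') with pos 4 ('n'): MISMATCH
  Compare pos 1 ('o') with pos 3 ('o'): match
Result: not a palindrome

0


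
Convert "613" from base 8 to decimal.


Input: "613" in base 8
Positional expansion:
  Digit '6' (value 6) x 8^2 = 384
  Digit '1' (value 1) x 8^1 = 8
  Digit '3' (value 3) x 8^0 = 3
Sum = 395

395


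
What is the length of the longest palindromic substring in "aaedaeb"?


Input: "aaedaeb"
Checking substrings for palindromes:
  [0:2] "aa" (len 2) => palindrome
Longest palindromic substring: "aa" with length 2

2


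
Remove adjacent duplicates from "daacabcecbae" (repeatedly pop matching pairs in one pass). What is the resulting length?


Input: daacabcecbae
Stack-based adjacent duplicate removal:
  Read 'd': push. Stack: d
  Read 'a': push. Stack: da
  Read 'a': matches stack top 'a' => pop. Stack: d
  Read 'c': push. Stack: dc
  Read 'a': push. Stack: dca
  Read 'b': push. Stack: dcab
  Read 'c': push. Stack: dcabc
  Read 'e': push. Stack: dcabce
  Read 'c': push. Stack: dcabcec
  Read 'b': push. Stack: dcabcecb
  Read 'a': push. Stack: dcabcecba
  Read 'e': push. Stack: dcabcecbae
Final stack: "dcabcecbae" (length 10)

10


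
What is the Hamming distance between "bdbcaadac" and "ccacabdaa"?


Comparing "bdbcaadac" and "ccacabdaa" position by position:
  Position 0: 'b' vs 'c' => differ
  Position 1: 'd' vs 'c' => differ
  Position 2: 'b' vs 'a' => differ
  Position 3: 'c' vs 'c' => same
  Position 4: 'a' vs 'a' => same
  Position 5: 'a' vs 'b' => differ
  Position 6: 'd' vs 'd' => same
  Position 7: 'a' vs 'a' => same
  Position 8: 'c' vs 'a' => differ
Total differences (Hamming distance): 5

5


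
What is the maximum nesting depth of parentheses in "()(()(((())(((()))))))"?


Input: "()(()(((())(((()))))))"
Tracking depth:
  Position 0 '(': depth becomes 1
  Position 1 ')': depth becomes 0
  Position 2 '(': depth becomes 1
  Position 3 '(': depth becomes 2
  Position 4 ')': depth becomes 1
  Position 5 '(': depth becomes 2
  Position 6 '(': depth becomes 3
  Position 7 '(': depth becomes 4
  Position 8 '(': depth becomes 5
  Position 9 ')': depth becomes 4
  Position 10 ')': depth becomes 3
  Position 11 '(': depth becomes 4
  Position 12 '(': depth becomes 5
  Position 13 '(': depth becomes 6
  Position 14 '(': depth becomes 7
  Position 15 ')': depth becomes 6
  Position 16 ')': depth becomes 5
  Position 17 ')': depth becomes 4
  Position 18 ')': depth becomes 3
  Position 19 ')': depth becomes 2
  Position 20 ')': depth becomes 1
  Position 21 ')': depth becomes 0
Maximum depth reached: 7

7


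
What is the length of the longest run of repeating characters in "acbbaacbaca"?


Input: "acbbaacbaca"
Scanning for longest run:
  Position 1 ('c'): new char, reset run to 1
  Position 2 ('b'): new char, reset run to 1
  Position 3 ('b'): continues run of 'b', length=2
  Position 4 ('a'): new char, reset run to 1
  Position 5 ('a'): continues run of 'a', length=2
  Position 6 ('c'): new char, reset run to 1
  Position 7 ('b'): new char, reset run to 1
  Position 8 ('a'): new char, reset run to 1
  Position 9 ('c'): new char, reset run to 1
  Position 10 ('a'): new char, reset run to 1
Longest run: 'b' with length 2

2


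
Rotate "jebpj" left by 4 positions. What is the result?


Input: "jebpj", rotate left by 4
First 4 characters: "jebp"
Remaining characters: "j"
Concatenate remaining + first: "j" + "jebp" = "jjebp"

jjebp


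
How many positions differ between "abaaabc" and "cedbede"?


Comparing "abaaabc" and "cedbede" position by position:
  Position 0: 'a' vs 'c' => DIFFER
  Position 1: 'b' vs 'e' => DIFFER
  Position 2: 'a' vs 'd' => DIFFER
  Position 3: 'a' vs 'b' => DIFFER
  Position 4: 'a' vs 'e' => DIFFER
  Position 5: 'b' vs 'd' => DIFFER
  Position 6: 'c' vs 'e' => DIFFER
Positions that differ: 7

7


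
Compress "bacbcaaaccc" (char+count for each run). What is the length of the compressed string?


Input: bacbcaaaccc
Runs:
  'b' x 1 => "b1"
  'a' x 1 => "a1"
  'c' x 1 => "c1"
  'b' x 1 => "b1"
  'c' x 1 => "c1"
  'a' x 3 => "a3"
  'c' x 3 => "c3"
Compressed: "b1a1c1b1c1a3c3"
Compressed length: 14

14


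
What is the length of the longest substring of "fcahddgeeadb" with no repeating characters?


Input: "fcahddgeeadb"
Sliding window (track last position of each char):
  Position 0 ('f'): window [0,0] length 1 -- new best
  Position 1 ('c'): window [0,1] length 2 -- new best
  Position 2 ('a'): window [0,2] length 3 -- new best
  Position 3 ('h'): window [0,3] length 4 -- new best
  Position 4 ('d'): window [0,4] length 5 -- new best
  Position 5 ('d'): repeat (last at 4), move window start to 5
  Position 5 ('d'): window [5,5] length 1
  Position 6 ('g'): window [5,6] length 2
  Position 7 ('e'): window [5,7] length 3
  Position 8 ('e'): repeat (last at 7), move window start to 8
  Position 8 ('e'): window [8,8] length 1
  Position 9 ('a'): window [8,9] length 2
  Position 10 ('d'): window [8,10] length 3
  Position 11 ('b'): window [8,11] length 4
Longest substring with no repeats: "fcahd" with length 5

5


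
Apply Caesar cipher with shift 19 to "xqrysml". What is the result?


Caesar cipher: shift "xqrysml" by 19
  'x' (pos 23) + 19 = pos 16 = 'q'
  'q' (pos 16) + 19 = pos 9 = 'j'
  'r' (pos 17) + 19 = pos 10 = 'k'
  'y' (pos 24) + 19 = pos 17 = 'r'
  's' (pos 18) + 19 = pos 11 = 'l'
  'm' (pos 12) + 19 = pos 5 = 'f'
  'l' (pos 11) + 19 = pos 4 = 'e'
Result: qjkrlfe

qjkrlfe


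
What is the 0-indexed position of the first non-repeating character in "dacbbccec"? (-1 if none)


Input: dacbbccec
Character frequencies:
  'a': 1
  'b': 2
  'c': 4
  'd': 1
  'e': 1
Scanning left to right for freq == 1:
  Position 0 ('d'): unique! => answer = 0

0


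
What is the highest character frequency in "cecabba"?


Input: cecabba
Character counts:
  'a': 2
  'b': 2
  'c': 2
  'e': 1
Maximum frequency: 2

2


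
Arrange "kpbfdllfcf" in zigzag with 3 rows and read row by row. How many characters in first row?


Zigzag "kpbfdllfcf" into 3 rows:
Placing characters:
  'k' => row 0
  'p' => row 1
  'b' => row 2
  'f' => row 1
  'd' => row 0
  'l' => row 1
  'l' => row 2
  'f' => row 1
  'c' => row 0
  'f' => row 1
Rows:
  Row 0: "kdc"
  Row 1: "pflff"
  Row 2: "bl"
First row length: 3

3


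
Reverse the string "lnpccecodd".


Input: lnpccecodd
Reading characters right to left:
  Position 9: 'd'
  Position 8: 'd'
  Position 7: 'o'
  Position 6: 'c'
  Position 5: 'e'
  Position 4: 'c'
  Position 3: 'c'
  Position 2: 'p'
  Position 1: 'n'
  Position 0: 'l'
Reversed: ddoceccpnl

ddoceccpnl


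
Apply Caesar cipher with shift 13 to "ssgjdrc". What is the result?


Caesar cipher: shift "ssgjdrc" by 13
  's' (pos 18) + 13 = pos 5 = 'f'
  's' (pos 18) + 13 = pos 5 = 'f'
  'g' (pos 6) + 13 = pos 19 = 't'
  'j' (pos 9) + 13 = pos 22 = 'w'
  'd' (pos 3) + 13 = pos 16 = 'q'
  'r' (pos 17) + 13 = pos 4 = 'e'
  'c' (pos 2) + 13 = pos 15 = 'p'
Result: fftwqep

fftwqep


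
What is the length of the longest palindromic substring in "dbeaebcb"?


Input: "dbeaebcb"
Checking substrings for palindromes:
  [1:6] "beaeb" (len 5) => palindrome
  [2:5] "eae" (len 3) => palindrome
  [5:8] "bcb" (len 3) => palindrome
Longest palindromic substring: "beaeb" with length 5

5


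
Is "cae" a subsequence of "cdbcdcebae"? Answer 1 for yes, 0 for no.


Check if "cae" is a subsequence of "cdbcdcebae"
Greedy scan:
  Position 0 ('c'): matches sub[0] = 'c'
  Position 1 ('d'): no match needed
  Position 2 ('b'): no match needed
  Position 3 ('c'): no match needed
  Position 4 ('d'): no match needed
  Position 5 ('c'): no match needed
  Position 6 ('e'): no match needed
  Position 7 ('b'): no match needed
  Position 8 ('a'): matches sub[1] = 'a'
  Position 9 ('e'): matches sub[2] = 'e'
All 3 characters matched => is a subsequence

1


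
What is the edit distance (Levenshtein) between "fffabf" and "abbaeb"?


Computing edit distance: "fffabf" -> "abbaeb"
DP table:
           a    b    b    a    e    b
      0    1    2    3    4    5    6
  f   1    1    2    3    4    5    6
  f   2    2    2    3    4    5    6
  f   3    3    3    3    4    5    6
  a   4    3    4    4    3    4    5
  b   5    4    3    4    4    4    4
  f   6    5    4    4    5    5    5
Edit distance = dp[6][6] = 5

5
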